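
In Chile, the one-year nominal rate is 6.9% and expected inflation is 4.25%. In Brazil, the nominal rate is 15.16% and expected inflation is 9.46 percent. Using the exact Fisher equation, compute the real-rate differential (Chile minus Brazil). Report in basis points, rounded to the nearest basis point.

Chile: (1 + 0.0690)/(1 + 0.0425) − 1 = 2.5420%
Brazil: (1 + 0.1516)/(1 + 0.0946) − 1 = 5.2074%
Differential = 2.5420% − 5.2074% = -2.6654% → -267 basis points.

-267 basis points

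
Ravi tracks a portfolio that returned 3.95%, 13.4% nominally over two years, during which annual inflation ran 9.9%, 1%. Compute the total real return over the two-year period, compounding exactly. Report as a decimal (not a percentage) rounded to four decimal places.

0.0620

Compound the nominal returns: 1.0395 × 1.1340 = 1.178793.
Compound inflation: 1.0990 × 1.0100 = 1.109990.
Deflate: 1.178793 / 1.109990 = 1.061985.
Total real return = 1.061985 − 1 → 0.0620.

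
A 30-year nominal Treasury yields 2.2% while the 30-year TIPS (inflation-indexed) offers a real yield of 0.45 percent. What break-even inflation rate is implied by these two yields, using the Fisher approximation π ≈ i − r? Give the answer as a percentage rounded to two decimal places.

1.75%

π ≈ i − r = 2.2% − 0.45% → 1.75%.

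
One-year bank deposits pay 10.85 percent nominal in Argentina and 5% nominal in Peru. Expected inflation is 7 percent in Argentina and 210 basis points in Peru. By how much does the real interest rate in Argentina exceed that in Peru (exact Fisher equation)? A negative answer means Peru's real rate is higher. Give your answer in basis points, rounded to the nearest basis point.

76 basis points

Argentina: (1 + 0.1085)/(1 + 0.0700) − 1 = 3.5981%
Peru: (1 + 0.0500)/(1 + 0.0210) − 1 = 2.8404%
Differential = 3.5981% − 2.8404% = 0.7578% → 76 basis points.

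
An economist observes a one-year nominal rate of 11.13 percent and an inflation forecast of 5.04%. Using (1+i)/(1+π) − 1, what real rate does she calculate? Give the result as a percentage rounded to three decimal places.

1 + r = 1.11130 / 1.05040 = 1.057978
r = 1.057978 − 1 = 5.7978%, i.e. 5.798%.

5.798%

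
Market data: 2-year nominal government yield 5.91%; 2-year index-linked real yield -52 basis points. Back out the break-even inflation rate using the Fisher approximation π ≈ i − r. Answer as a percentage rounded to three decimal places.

π ≈ i − r = 5.91% − (-0.52%) → 6.430%.

6.430%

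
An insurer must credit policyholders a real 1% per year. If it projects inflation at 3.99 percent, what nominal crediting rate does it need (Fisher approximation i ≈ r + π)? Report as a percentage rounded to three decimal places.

4.990%

i ≈ r + π = 1% + 3.99% = 4.990%.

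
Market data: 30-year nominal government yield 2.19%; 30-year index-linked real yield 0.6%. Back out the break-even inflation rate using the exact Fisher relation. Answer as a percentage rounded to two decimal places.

(1 + π) = (1 + i)/(1 + r) = 1.02190 / 1.00600 = 1.015805
Break-even inflation = 1.015805 − 1 → 1.58%.

1.58%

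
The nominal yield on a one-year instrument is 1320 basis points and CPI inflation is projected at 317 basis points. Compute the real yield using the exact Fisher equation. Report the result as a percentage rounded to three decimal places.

By the Fisher identity, 1 + r = (1 + i)/(1 + π).
1 + r = 1.13200 / 1.03170 = 1.097218
r = 1.097218 − 1 = 9.7218%, i.e. 9.722%.

9.722%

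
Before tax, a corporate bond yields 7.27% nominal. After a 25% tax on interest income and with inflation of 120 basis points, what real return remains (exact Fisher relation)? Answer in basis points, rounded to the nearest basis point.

After-tax nominal return = 7.27% × (1 − 0.25) = 5.4525%.
1 + r = 1.054525 / 1.01200 = 1.042021
After-tax real rate = 1.042021 − 1 → 420 basis points.

420 basis points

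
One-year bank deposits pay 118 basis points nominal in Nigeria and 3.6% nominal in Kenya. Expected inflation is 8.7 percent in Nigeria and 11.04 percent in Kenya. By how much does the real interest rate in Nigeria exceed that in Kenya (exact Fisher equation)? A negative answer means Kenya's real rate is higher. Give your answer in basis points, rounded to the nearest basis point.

-22 basis points

Nigeria: (1 + 0.0118)/(1 + 0.0870) − 1 = -6.9181%
Kenya: (1 + 0.0360)/(1 + 0.1104) − 1 = -6.7003%
Differential = -6.9181% − (-6.7003%) = -0.2178% → -22 basis points.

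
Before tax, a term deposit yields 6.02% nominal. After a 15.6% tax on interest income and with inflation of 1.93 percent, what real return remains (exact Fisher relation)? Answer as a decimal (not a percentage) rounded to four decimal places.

0.0309

After-tax nominal return = 6.02% × (1 − 0.156) = 5.08088%.
1 + r = 1.0508088 / 1.01930 = 1.030912
After-tax real rate = 1.030912 − 1 → 0.0309.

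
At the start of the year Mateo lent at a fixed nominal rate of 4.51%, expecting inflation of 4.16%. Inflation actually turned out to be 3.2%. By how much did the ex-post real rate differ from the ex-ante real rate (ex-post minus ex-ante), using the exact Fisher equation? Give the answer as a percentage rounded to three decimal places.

0.933%

Ex-ante: (1 + 0.0451)/(1 + 0.0416) − 1 = 0.3360%
Ex-post: (1 + 0.0451)/(1 + 0.0320) − 1 = 1.2694%
Difference (ex-post − ex-ante) = 0.9334% → 0.933%.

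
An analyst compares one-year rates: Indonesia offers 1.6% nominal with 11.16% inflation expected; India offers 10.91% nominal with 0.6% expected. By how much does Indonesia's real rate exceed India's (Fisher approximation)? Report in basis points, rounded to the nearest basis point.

-1987 basis points

Indonesia: 1.6% − 11.16% = -9.560%
India: 10.91% − 0.6% = 10.310%
Differential = -19.870% → -1987 basis points.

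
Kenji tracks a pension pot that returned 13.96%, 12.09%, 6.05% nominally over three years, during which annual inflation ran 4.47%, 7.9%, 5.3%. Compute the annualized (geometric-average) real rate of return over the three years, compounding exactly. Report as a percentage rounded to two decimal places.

4.50%

Nominal growth factor = 1.1396 × 1.1209 × 1.0605 = 1.35465899
Price-level growth factor = 1.0447 × 1.0790 × 1.0530 = 1.18697456
Real growth factor = 1.35465899 / 1.18697456 = 1.14127045
Annualized real rate = 1.14127045^(1/3) − 1 = 4.5032% → 4.50%.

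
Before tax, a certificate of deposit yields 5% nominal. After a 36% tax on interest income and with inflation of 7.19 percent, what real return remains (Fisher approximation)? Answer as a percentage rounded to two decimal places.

After-tax nominal return = 5% × (1 − 0.36) = 3.2000%.
r ≈ 3.2000% − 7.19% → -3.99%.

-3.99%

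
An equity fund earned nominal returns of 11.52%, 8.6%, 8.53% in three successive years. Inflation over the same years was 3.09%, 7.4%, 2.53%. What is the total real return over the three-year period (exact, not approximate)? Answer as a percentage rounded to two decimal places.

15.79%

Nominal growth factor = 1.1152 × 1.0860 × 1.0853 = 1.314415
Price-level growth factor = 1.0309 × 1.0740 × 1.0253 = 1.135198
Real growth factor = 1.314415 / 1.135198 = 1.157872
Total real return = 1.157872 − 1 → 15.79%.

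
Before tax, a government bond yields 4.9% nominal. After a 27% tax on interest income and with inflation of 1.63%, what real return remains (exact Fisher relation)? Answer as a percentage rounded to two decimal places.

1.92%

After-tax nominal return = 4.9% × (1 − 0.27) = 3.5770%.
1 + r = 1.03577 / 1.01630 = 1.019158
After-tax real rate = 1.019158 − 1 → 1.92%.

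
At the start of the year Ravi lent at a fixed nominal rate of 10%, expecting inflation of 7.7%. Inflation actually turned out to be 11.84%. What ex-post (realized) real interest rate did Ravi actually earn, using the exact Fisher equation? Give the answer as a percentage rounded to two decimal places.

Ex-post: (1 + 0.1000)/(1 + 0.1184) − 1 = -1.6452%
So the realized real rate is -1.65%.

-1.65%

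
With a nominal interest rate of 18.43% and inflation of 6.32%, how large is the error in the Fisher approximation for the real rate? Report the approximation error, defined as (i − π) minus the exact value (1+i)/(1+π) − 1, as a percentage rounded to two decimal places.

Approximate: r ≈ 18.430% − 6.320% = 12.1100%
Exact: (1 + 0.1843)/(1 + 0.0632) − 1 = 11.3901%
Error = 12.1100% − 11.3901% = 0.7199% → 0.72%.

0.72%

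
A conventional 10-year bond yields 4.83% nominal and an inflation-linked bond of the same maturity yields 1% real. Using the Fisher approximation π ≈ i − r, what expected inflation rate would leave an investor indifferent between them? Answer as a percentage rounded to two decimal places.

3.83%

π ≈ i − r = 4.83% − 1% → 3.83%.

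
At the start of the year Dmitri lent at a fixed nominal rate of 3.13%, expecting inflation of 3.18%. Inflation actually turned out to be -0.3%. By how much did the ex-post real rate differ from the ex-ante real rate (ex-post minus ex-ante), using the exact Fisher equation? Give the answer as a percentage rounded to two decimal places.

Ex-ante: (1 + 0.0313)/(1 + 0.0318) − 1 = -0.0485%
Ex-post: (1 + 0.0313)/(1 − 0.0030) − 1 = 3.4403%
Difference (ex-post − ex-ante) = 3.4888% → 3.49%.

3.49%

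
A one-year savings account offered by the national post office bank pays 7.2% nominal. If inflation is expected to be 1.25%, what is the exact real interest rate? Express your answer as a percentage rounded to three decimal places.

5.877%

By the Fisher equation, 1 + r = (1 + i)/(1 + π).
1 + r = 1.07200 / 1.01250 = 1.0587654
r = 1.0587654 − 1 = 5.87654%, i.e. 5.877%.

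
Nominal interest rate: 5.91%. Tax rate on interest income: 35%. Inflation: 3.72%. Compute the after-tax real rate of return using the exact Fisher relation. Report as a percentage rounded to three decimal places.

After-tax nominal return = 5.91% × (1 − 0.35) = 3.8415%.
1 + r = 1.038415 / 1.03720 = 1.001171
After-tax real rate = 1.001171 − 1 → 0.117%.

0.117%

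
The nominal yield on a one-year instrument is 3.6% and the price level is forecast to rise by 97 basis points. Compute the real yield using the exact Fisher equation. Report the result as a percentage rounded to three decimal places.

2.605%

1 + r = 1.03600 / 1.00970 = 1.026047
r = 1.026047 − 1 = 2.6047%, i.e. 2.605%.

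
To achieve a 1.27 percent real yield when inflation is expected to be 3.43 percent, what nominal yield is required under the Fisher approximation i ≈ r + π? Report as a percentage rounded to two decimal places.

i ≈ r + π = 1.27% + 3.43% = 4.70%.

4.70%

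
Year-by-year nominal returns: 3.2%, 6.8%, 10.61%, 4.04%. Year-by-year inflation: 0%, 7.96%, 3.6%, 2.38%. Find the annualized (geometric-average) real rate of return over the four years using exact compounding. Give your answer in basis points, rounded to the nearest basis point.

259 basis points

Nominal growth factor = 1.0320 × 1.0680 × 1.1061 × 1.0404 = 1.26836920
Price-level growth factor = 1.0000 × 1.0796 × 1.0360 × 1.0238 = 1.14508508
Real growth factor = 1.26836920 / 1.14508508 = 1.10766372
Annualized real rate = 1.10766372^(1/4) − 1 = 2.5893% → 259 basis points.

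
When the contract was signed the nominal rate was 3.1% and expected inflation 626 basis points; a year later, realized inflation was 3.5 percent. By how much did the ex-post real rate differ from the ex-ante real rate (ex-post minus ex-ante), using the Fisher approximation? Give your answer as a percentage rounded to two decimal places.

2.76%

Ex-ante: 3.1% − 6.26% = -3.160%
Ex-post: 3.1% − 3.5% = -0.400%
Difference (ex-post − ex-ante) = 2.7600% → 2.76%.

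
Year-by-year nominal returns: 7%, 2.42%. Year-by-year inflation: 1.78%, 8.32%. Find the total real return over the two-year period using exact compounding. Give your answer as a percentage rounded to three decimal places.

Nominal growth factor = 1.0700 × 1.0242 = 1.0958940
Price-level growth factor = 1.0178 × 1.0832 = 1.1024810
Real growth factor = 1.0958940 / 1.1024810 = 0.9940253
Total real return = 0.9940253 − 1 → -0.597%.

-0.597%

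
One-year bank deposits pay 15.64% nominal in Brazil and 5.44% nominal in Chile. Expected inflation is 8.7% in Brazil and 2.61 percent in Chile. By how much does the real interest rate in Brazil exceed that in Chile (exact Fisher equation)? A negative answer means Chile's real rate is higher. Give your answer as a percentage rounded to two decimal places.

Brazil: (1 + 0.1564)/(1 + 0.0870) − 1 = 6.3845%
Chile: (1 + 0.0544)/(1 + 0.0261) − 1 = 2.7580%
Differential = 6.3845% − 2.7580% = 3.6265% → 3.63%.

3.63%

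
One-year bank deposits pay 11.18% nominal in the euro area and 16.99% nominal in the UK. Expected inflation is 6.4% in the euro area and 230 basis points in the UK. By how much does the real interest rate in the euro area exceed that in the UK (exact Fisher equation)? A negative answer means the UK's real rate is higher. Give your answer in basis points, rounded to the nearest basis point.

-987 basis points

The euro area: (1 + 0.1118)/(1 + 0.0640) − 1 = 4.4925%
The UK: (1 + 0.1699)/(1 + 0.0230) − 1 = 14.3597%
Differential = 4.4925% − 14.3597% = -9.8672% → -987 basis points.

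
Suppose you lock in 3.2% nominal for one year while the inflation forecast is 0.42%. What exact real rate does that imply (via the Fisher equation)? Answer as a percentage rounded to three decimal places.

By the Fisher equation, 1 + r = (1 + i)/(1 + π).
1 + r = 1.03200 / 1.00420 = 1.027684
r = 1.027684 − 1 = 2.7684%, i.e. 2.768%.

2.768%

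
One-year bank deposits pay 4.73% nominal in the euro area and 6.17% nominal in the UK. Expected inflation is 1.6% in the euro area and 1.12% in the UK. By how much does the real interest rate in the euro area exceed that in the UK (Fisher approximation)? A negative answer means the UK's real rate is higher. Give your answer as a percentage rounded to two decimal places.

-1.92%

The euro area: 4.73% − 1.6% = 3.130%
The UK: 6.17% − 1.12% = 5.050%
Differential = -1.920% → -1.92%.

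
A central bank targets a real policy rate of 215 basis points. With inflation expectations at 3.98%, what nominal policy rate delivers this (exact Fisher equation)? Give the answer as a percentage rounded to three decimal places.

(1 + i) = (1 + r)(1 + π) = 1.02150 × 1.03980 = 1.0621557
i = 1.0621557 − 1, so the required nominal rate is 6.216%.

6.216%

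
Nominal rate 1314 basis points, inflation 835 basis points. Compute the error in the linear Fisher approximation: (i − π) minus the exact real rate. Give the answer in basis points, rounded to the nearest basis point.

Approximate: r ≈ 13.140% − 8.350% = 4.7900%
Exact: (1 + 0.1314)/(1 + 0.0835) − 1 = 4.4209%
Error = 4.7900% − 4.4209% = 0.3691% → 37 basis points.

37 basis points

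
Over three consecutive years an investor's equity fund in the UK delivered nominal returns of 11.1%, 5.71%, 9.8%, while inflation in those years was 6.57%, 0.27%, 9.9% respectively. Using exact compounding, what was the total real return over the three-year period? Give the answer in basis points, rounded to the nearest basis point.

Nominal growth factor = 1.1110 × 1.0571 × 1.0980 = 1.289533
Price-level growth factor = 1.0657 × 1.0027 × 1.0990 = 1.174367
Real growth factor = 1.289533 / 1.174367 = 1.098067
Total real return = 1.098067 − 1 → 981 basis points.

981 basis points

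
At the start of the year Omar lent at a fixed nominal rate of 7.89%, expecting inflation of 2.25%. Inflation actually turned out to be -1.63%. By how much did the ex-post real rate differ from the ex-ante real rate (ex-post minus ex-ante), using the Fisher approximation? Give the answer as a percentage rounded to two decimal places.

Ex-ante: 7.89% − 2.25% = 5.640%
Ex-post: 7.89% − (-1.63%) = 9.520%
Difference (ex-post − ex-ante) = 3.8800% → 3.88%.

3.88%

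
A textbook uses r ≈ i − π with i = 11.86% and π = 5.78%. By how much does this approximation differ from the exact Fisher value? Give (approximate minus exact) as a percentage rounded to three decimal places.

0.332%

Approximate: r ≈ 11.860% − 5.780% = 6.0800%
Exact: (1 + 0.1186)/(1 + 0.0578) − 1 = 5.7478%
Error = 6.0800% − 5.7478% = 0.3322% → 0.332%.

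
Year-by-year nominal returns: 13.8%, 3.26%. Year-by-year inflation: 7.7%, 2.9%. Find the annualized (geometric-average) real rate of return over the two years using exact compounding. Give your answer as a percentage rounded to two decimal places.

2.97%

Nominal growth factor = 1.1380 × 1.0326 = 1.17509880
Price-level growth factor = 1.0770 × 1.0290 = 1.10823300
Real growth factor = 1.17509880 / 1.10823300 = 1.06033551
Annualized real rate = 1.06033551^(1/2) − 1 = 2.9726% → 2.97%.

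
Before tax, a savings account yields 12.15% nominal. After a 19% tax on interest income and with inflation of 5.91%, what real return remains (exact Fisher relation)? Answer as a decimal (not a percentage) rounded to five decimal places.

After-tax nominal return = 12.15% × (1 − 0.19) = 9.8415%.
1 + r = 1.098415 / 1.05910 = 1.037121
After-tax real rate = 1.037121 − 1 → 0.03712.

0.03712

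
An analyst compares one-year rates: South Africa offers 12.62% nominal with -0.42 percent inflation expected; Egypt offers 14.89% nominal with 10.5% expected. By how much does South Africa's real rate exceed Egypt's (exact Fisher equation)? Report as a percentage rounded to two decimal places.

South Africa: (1 + 0.1262)/(1 − 0.0042) − 1 = 13.0950%
Egypt: (1 + 0.1489)/(1 + 0.1050) − 1 = 3.9729%
Differential = 13.0950% − 3.9729% = 9.1221% → 9.12%.

9.12%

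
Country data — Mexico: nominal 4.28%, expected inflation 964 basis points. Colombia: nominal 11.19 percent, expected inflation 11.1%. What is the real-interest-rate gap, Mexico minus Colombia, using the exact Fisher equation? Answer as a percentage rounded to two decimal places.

-4.97%

Mexico: (1 + 0.0428)/(1 + 0.0964) − 1 = -4.8887%
Colombia: (1 + 0.1119)/(1 + 0.1110) − 1 = 0.0810%
Differential = -4.8887% − 0.0810% = -4.9697% → -4.97%.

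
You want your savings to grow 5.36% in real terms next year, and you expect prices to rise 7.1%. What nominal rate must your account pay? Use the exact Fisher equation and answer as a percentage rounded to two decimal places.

(1 + i) = (1 + r)(1 + π) = 1.05360 × 1.07100 = 1.1284056
i = 1.1284056 − 1, so the required nominal rate is 12.84%.

12.84%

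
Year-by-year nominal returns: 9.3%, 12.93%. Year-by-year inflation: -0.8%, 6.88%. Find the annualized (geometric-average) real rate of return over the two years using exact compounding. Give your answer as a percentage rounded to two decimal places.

Compound the nominal returns: 1.0930 × 1.1293 = 1.23432490.
Compound inflation: 0.9920 × 1.0688 = 1.06024960.
Deflate: 1.23432490 / 1.06024960 = 1.16418332.
Annualized real rate = 1.16418332^(1/2) − 1 = 7.8973% → 7.90%.

7.90%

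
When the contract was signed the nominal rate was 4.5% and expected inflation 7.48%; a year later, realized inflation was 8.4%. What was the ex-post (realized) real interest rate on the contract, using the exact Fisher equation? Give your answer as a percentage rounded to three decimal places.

-3.598%

Ex-post: (1 + 0.0450)/(1 + 0.0840) − 1 = -3.5978%
So the realized real rate is -3.598%.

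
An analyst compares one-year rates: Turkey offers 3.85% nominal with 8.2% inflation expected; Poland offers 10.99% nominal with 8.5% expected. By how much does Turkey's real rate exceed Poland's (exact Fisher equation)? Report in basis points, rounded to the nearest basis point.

-632 basis points

Turkey: (1 + 0.0385)/(1 + 0.0820) − 1 = -4.0203%
Poland: (1 + 0.1099)/(1 + 0.0850) − 1 = 2.2949%
Differential = -4.0203% − 2.2949% = -6.3153% → -632 basis points.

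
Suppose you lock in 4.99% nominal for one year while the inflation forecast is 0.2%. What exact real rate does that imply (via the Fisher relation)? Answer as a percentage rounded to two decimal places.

By the Fisher relation, 1 + r = (1 + i)/(1 + π).
1 + r = 1.04990 / 1.00200 = 1.047804
r = 1.047804 − 1 = 4.7804%, i.e. 4.78%.

4.78%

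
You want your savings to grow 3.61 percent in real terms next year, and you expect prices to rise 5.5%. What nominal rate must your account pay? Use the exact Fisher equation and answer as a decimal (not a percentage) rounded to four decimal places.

(1 + i) = (1 + r)(1 + π) = 1.03610 × 1.05500 = 1.0930855
i = 1.0930855 − 1, so the required nominal rate is 0.0931.

0.0931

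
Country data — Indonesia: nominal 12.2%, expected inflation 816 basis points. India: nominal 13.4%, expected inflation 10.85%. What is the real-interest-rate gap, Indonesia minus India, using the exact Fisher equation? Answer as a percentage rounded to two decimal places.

1.43%

Indonesia: (1 + 0.1220)/(1 + 0.0816) − 1 = 3.7352%
India: (1 + 0.1340)/(1 + 0.1085) − 1 = 2.3004%
Differential = 3.7352% − 2.3004% = 1.4348% → 1.43%.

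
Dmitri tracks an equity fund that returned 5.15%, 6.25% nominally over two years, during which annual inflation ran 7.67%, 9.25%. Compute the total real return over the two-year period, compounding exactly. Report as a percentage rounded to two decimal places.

Compound the nominal returns: 1.0515 × 1.0625 = 1.117219.
Compound inflation: 1.0767 × 1.0925 = 1.176295.
Deflate: 1.117219 / 1.176295 = 0.949778.
Total real return = 0.949778 − 1 → -5.02%.

-5.02%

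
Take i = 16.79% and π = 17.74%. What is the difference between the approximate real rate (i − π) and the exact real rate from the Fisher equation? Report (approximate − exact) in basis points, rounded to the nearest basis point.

Approximate: r ≈ 16.790% − 17.740% = -0.9500%
Exact: (1 + 0.1679)/(1 + 0.1774) − 1 = -0.8069%
Error = -0.9500% − (-0.8069%) = -0.1431% → -14 basis points.

-14 basis points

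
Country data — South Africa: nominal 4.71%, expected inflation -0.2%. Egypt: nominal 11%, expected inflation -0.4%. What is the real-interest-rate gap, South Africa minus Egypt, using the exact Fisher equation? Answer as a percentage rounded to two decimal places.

-6.53%

South Africa: (1 + 0.0471)/(1 − 0.0020) − 1 = 4.9198%
Egypt: (1 + 0.1100)/(1 − 0.0040) − 1 = 11.4458%
Differential = 4.9198% − 11.4458% = -6.5259% → -6.53%.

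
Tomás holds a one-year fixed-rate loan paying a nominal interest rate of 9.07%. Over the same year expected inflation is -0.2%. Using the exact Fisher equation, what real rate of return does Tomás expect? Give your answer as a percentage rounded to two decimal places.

1 + r = 1.09070 / 0.99800 = 1.092886
r = 1.092886 − 1 = 9.2886%, i.e. 9.29%.

9.29%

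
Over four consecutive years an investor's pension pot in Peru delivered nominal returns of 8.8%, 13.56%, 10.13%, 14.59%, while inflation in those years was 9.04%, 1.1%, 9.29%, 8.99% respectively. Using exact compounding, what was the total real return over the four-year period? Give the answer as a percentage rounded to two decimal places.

18.74%

Nominal growth factor = 1.0880 × 1.1356 × 1.1013 × 1.1459 = 1.559217
Price-level growth factor = 1.0904 × 1.0110 × 1.0929 × 1.0899 = 1.313119
Real growth factor = 1.559217 / 1.313119 = 1.187415
Total real return = 1.187415 − 1 → 18.74%.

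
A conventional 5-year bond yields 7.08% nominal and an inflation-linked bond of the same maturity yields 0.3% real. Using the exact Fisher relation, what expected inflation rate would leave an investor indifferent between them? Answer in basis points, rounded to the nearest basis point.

676 basis points

(1 + π) = (1 + i)/(1 + r) = 1.07080 / 1.00300 = 1.067597
Break-even inflation = 1.067597 − 1 → 676 basis points.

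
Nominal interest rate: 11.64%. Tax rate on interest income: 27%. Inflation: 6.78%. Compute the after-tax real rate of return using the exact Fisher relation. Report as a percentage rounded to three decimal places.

After-tax nominal return = 11.64% × (1 − 0.27) = 8.4972%.
1 + r = 1.084972 / 1.06780 = 1.016082
After-tax real rate = 1.016082 − 1 → 1.608%.

1.608%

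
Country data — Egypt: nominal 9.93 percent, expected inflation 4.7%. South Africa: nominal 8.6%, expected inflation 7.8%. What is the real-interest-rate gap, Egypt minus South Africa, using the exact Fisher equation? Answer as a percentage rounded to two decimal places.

4.25%

Egypt: (1 + 0.0993)/(1 + 0.0470) − 1 = 4.9952%
South Africa: (1 + 0.0860)/(1 + 0.0780) − 1 = 0.7421%
Differential = 4.9952% − 0.7421% = 4.2531% → 4.25%.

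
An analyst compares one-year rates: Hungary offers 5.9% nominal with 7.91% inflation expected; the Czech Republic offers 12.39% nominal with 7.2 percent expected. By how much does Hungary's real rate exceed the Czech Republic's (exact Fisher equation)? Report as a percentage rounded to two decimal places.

-6.70%

Hungary: (1 + 0.0590)/(1 + 0.0791) − 1 = -1.8627%
The Czech Republic: (1 + 0.1239)/(1 + 0.0720) − 1 = 4.8414%
Differential = -1.8627% − 4.8414% = -6.7041% → -6.70%.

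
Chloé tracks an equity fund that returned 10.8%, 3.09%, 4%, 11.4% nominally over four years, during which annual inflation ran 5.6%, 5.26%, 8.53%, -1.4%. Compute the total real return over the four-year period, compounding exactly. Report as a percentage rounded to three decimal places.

Compound the nominal returns: 1.1080 × 1.0309 × 1.0400 × 1.1140 = 1.323350.
Compound inflation: 1.0560 × 1.0526 × 1.0853 × 0.9860 = 1.189471.
Deflate: 1.323350 / 1.189471 = 1.112553.
Total real return = 1.112553 − 1 → 11.255%.

11.255%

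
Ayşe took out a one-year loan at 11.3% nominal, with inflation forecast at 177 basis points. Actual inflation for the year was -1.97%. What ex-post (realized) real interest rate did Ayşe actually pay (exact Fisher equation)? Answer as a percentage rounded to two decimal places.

Ex-post: (1 + 0.1130)/(1 − 0.0197) − 1 = 13.5367%
So the realized real rate is 13.54%.

13.54%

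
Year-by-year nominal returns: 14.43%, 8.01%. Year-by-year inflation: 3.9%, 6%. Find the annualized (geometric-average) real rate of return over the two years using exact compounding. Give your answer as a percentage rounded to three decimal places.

5.935%

Compound the nominal returns: 1.1443 × 1.0801 = 1.23595843.
Compound inflation: 1.0390 × 1.0600 = 1.10134000.
Deflate: 1.23595843 / 1.10134000 = 1.12223149.
Annualized real rate = 1.12223149^(1/2) − 1 = 5.9354% → 5.935%.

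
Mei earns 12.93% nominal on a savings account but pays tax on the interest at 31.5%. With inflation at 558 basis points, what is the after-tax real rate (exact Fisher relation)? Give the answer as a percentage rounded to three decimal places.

3.104%

After-tax nominal return = 12.93% × (1 − 0.315) = 8.85705%.
1 + r = 1.0885705 / 1.05580 = 1.031039
After-tax real rate = 1.031039 − 1 → 3.104%.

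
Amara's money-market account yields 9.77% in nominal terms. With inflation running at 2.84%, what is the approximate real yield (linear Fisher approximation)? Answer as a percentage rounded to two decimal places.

6.93%

r ≈ i − π = 9.77% − 2.84% = 6.93%.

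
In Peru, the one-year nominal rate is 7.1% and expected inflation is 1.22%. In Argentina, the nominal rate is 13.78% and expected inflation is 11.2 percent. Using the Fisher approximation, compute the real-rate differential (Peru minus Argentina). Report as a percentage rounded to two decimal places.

Peru: 7.1% − 1.22% = 5.880%
Argentina: 13.78% − 11.2% = 2.580%
Differential = 3.300% → 3.30%.

3.30%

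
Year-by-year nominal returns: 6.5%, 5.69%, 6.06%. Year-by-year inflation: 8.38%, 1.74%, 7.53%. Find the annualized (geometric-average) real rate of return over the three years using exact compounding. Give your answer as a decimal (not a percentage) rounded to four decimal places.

Nominal growth factor = 1.0650 × 1.0569 × 1.0606 = 1.19380977
Price-level growth factor = 1.0838 × 1.0174 × 1.0753 = 1.18568828
Real growth factor = 1.19380977 / 1.18568828 = 1.00684960
Annualized real rate = 1.00684960^(1/3) − 1 = 0.2278% → 0.0023.

0.0023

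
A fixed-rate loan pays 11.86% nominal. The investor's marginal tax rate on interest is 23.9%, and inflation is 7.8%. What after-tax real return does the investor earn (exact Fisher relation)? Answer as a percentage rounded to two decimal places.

1.14%

After-tax nominal return = 11.86% × (1 − 0.239) = 9.02546%.
1 + r = 1.0902546 / 1.07800 = 1.011368
After-tax real rate = 1.011368 − 1 → 1.14%.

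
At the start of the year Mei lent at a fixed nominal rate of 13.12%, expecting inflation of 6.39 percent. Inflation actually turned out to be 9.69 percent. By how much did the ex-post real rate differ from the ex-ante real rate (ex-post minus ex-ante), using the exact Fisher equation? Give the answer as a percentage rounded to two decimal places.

Ex-ante: (1 + 0.1312)/(1 + 0.0639) − 1 = 6.3258%
Ex-post: (1 + 0.1312)/(1 + 0.0969) − 1 = 3.1270%
Difference (ex-post − ex-ante) = -3.1988% → -3.20%.

-3.20%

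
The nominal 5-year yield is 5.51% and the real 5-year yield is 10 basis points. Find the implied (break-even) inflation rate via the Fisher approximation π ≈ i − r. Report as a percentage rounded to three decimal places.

5.410%

π ≈ i − r = 5.51% − 0.1% → 5.410%.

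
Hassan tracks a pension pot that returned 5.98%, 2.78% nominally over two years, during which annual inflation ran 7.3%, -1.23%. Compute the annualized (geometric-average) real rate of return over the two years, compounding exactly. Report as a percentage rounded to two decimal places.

Nominal growth factor = 1.0598 × 1.0278 = 1.08926244
Price-level growth factor = 1.0730 × 0.9877 = 1.05980210
Real growth factor = 1.08926244 / 1.05980210 = 1.02779796
Annualized real rate = 1.02779796^(1/2) − 1 = 1.3804% → 1.38%.

1.38%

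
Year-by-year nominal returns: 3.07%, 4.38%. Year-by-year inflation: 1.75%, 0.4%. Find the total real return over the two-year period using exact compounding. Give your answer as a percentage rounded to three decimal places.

5.313%

Nominal growth factor = 1.0307 × 1.0438 = 1.075845
Price-level growth factor = 1.0175 × 1.0040 = 1.021570
Real growth factor = 1.075845 / 1.021570 = 1.053129
Total real return = 1.053129 − 1 → 5.313%.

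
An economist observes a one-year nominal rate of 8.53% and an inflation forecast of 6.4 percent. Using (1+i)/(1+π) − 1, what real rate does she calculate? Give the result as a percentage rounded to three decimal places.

2.002%

By the Fisher identity, 1 + r = (1 + i)/(1 + π).
1 + r = 1.08530 / 1.06400 = 1.020019
r = 1.020019 − 1 = 2.0019%, i.e. 2.002%.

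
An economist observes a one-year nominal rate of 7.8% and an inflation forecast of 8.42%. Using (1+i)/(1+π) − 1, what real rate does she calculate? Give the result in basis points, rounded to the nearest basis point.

By the Fisher equation, 1 + r = (1 + i)/(1 + π).
1 + r = 1.07800 / 1.08420 = 0.994281
r = 0.994281 − 1 = -0.5719%, i.e. -57 basis points.

-57 basis points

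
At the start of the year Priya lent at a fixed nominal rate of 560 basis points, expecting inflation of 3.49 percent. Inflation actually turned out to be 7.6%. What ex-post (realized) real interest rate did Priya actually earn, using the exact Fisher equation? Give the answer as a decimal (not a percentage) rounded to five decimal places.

-0.01859

Ex-post: (1 + 0.0560)/(1 + 0.0760) − 1 = -1.8587%
So the realized real rate is -0.01859.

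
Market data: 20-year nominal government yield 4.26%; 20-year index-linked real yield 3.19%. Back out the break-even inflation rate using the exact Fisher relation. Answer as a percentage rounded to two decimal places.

(1 + π) = (1 + i)/(1 + r) = 1.04260 / 1.03190 = 1.010369
Break-even inflation = 1.010369 − 1 → 1.04%.

1.04%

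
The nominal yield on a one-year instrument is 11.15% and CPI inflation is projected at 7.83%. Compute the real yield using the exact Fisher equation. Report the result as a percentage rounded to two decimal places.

3.08%

By the Fisher identity, 1 + r = (1 + i)/(1 + π).
1 + r = 1.11150 / 1.07830 = 1.030789
r = 1.030789 − 1 = 3.0789%, i.e. 3.08%.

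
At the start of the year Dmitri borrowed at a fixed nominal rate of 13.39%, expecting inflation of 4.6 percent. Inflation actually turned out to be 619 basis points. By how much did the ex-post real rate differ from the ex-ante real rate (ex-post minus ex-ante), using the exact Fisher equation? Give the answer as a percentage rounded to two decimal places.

-1.62%

Ex-ante: (1 + 0.1339)/(1 + 0.0460) − 1 = 8.4034%
Ex-post: (1 + 0.1339)/(1 + 0.0619) − 1 = 6.7803%
Difference (ex-post − ex-ante) = -1.6231% → -1.62%.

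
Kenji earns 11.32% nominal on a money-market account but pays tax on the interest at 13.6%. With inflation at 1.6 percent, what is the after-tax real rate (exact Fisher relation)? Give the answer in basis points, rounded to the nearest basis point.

805 basis points

After-tax nominal return = 11.32% × (1 − 0.136) = 9.78048%.
1 + r = 1.0978048 / 1.01600 = 1.080517
After-tax real rate = 1.080517 − 1 → 805 basis points.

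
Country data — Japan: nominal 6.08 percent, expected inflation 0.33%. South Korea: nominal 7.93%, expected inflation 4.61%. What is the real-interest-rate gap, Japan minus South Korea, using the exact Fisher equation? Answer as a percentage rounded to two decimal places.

2.56%

Japan: (1 + 0.0608)/(1 + 0.0033) − 1 = 5.7311%
South Korea: (1 + 0.0793)/(1 + 0.0461) − 1 = 3.1737%
Differential = 5.7311% − 3.1737% = 2.5574% → 2.56%.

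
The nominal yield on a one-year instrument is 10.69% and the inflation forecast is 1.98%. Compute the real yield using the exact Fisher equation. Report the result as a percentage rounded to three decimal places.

8.541%

1 + r = 1.10690 / 1.01980 = 1.085409
r = 1.085409 − 1 = 8.5409%, i.e. 8.541%.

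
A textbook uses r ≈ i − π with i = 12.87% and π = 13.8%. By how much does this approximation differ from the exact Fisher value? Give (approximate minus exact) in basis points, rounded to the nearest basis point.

-11 basis points

Approximate: r ≈ 12.870% − 13.800% = -0.9300%
Exact: (1 + 0.1287)/(1 + 0.1380) − 1 = -0.8172%
Error = -0.9300% − (-0.8172%) = -0.1128% → -11 basis points.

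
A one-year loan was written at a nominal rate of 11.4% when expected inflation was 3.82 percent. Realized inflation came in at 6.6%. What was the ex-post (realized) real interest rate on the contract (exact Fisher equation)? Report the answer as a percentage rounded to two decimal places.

Ex-post: (1 + 0.1140)/(1 + 0.0660) − 1 = 4.5028%
So the realized real rate is 4.50%.

4.50%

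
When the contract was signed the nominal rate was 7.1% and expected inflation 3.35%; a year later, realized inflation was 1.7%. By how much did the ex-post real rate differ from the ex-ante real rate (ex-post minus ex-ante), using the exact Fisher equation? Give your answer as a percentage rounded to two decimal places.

1.68%

Ex-ante: (1 + 0.0710)/(1 + 0.0335) − 1 = 3.6284%
Ex-post: (1 + 0.0710)/(1 + 0.0170) − 1 = 5.3097%
Difference (ex-post − ex-ante) = 1.6813% → 1.68%.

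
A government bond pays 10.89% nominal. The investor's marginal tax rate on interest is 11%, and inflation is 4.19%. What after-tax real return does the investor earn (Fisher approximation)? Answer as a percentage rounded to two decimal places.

5.50%

After-tax nominal return = 10.89% × (1 − 0.11) = 9.6921%.
r ≈ 9.6921% − 4.19% → 5.50%.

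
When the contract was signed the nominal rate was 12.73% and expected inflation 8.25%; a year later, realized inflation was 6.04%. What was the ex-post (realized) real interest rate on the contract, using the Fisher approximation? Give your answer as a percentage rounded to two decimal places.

6.69%

Ex-post: 12.73% − 6.04% = 6.690%
So the realized real rate is 6.69%.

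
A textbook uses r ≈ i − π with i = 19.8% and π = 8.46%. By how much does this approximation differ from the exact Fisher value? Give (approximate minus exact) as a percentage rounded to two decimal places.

Approximate: r ≈ 19.800% − 8.460% = 11.3400%
Exact: (1 + 0.1980)/(1 + 0.0846) − 1 = 10.4555%
Error = 11.3400% − 10.4555% = 0.8845% → 0.88%.

0.88%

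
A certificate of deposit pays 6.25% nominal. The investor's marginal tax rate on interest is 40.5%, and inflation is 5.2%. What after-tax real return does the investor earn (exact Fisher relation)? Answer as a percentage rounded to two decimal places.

-1.41%

After-tax nominal return = 6.25% × (1 − 0.405) = 3.71875%.
1 + r = 1.0371875 / 1.05200 = 0.985920
After-tax real rate = 0.985920 − 1 → -1.41%.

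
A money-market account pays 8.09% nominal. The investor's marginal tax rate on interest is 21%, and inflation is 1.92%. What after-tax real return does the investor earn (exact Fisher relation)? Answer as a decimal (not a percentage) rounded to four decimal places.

After-tax nominal return = 8.09% × (1 − 0.21) = 6.3911%.
1 + r = 1.063911 / 1.01920 = 1.043869
After-tax real rate = 1.043869 − 1 → 0.0439.

0.0439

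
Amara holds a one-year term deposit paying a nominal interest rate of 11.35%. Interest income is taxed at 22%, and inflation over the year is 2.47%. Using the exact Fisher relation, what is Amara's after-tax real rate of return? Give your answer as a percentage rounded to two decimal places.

After-tax nominal return = 11.35% × (1 − 0.22) = 8.8530%.
1 + r = 1.08853 / 1.02470 = 1.062291
After-tax real rate = 1.062291 − 1 → 6.23%.

6.23%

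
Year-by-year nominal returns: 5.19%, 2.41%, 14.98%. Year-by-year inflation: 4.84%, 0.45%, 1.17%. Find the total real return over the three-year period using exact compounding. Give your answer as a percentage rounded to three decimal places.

Nominal growth factor = 1.0519 × 1.0241 × 1.1498 = 1.238623
Price-level growth factor = 1.0484 × 1.0045 × 1.0117 = 1.065439
Real growth factor = 1.238623 / 1.065439 = 1.162547
Total real return = 1.162547 − 1 → 16.255%.

16.255%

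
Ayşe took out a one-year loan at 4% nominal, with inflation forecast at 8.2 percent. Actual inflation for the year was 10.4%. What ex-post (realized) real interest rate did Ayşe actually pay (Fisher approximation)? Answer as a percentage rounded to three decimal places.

-6.400%

Ex-post: 4% − 10.4% = -6.400%
So the realized real rate is -6.400%.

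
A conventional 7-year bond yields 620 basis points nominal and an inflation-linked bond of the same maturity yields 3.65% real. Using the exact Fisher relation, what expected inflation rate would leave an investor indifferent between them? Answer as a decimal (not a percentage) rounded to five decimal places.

(1 + π) = (1 + i)/(1 + r) = 1.06200 / 1.03650 = 1.024602
Break-even inflation = 1.024602 − 1 → 0.02460.

0.02460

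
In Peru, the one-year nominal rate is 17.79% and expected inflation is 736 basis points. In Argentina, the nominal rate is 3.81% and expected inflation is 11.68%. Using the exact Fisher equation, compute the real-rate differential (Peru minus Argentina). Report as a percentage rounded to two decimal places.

Peru: (1 + 0.1779)/(1 + 0.0736) − 1 = 9.7150%
Argentina: (1 + 0.0381)/(1 + 0.1168) − 1 = -7.0469%
Differential = 9.7150% − (-7.0469%) = 16.7619% → 16.76%.

16.76%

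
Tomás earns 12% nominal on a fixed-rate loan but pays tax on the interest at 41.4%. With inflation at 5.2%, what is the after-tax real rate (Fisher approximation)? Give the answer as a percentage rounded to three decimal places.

After-tax nominal return = 12% × (1 − 0.414) = 7.0320%.
r ≈ 7.0320% − 5.2% → 1.832%.

1.832%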